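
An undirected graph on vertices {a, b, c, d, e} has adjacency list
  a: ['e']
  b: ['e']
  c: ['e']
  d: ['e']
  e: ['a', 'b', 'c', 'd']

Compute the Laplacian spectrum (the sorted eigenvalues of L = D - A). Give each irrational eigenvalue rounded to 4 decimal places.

[0, 1, 1, 1, 5]

Each diagonal entry of L is the vertex degree and each off-diagonal entry is -1 where an edge is present, 0 otherwise; in the order [a, b, c, d, e] the diagonal is [1, 1, 1, 1, 4]. L is symmetric positive semidefinite, so every eigenvalue is real and nonnegative. The single zero eigenvalue shows the graph is connected. The eigenvalues sum to 8, which equals trace(L) = 2|E|.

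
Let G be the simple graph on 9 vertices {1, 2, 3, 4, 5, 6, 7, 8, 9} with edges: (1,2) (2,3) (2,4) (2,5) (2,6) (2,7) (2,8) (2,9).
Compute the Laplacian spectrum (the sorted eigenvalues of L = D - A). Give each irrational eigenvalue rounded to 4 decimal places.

Each diagonal entry of L is the vertex degree and each off-diagonal entry is -1 where an edge is present, 0 otherwise; in the order [1, 2, 3, 4, 5, 6, 7, 8, 9] the diagonal is [1, 8, 1, 1, 1, 1, 1, 1, 1]. L is symmetric positive semidefinite, so every eigenvalue is real and nonnegative. The single zero eigenvalue shows the graph is connected. The eigenvalues sum to 16, which equals trace(L) = 2|E|.

[0, 1, 1, 1, 1, 1, 1, 1, 9]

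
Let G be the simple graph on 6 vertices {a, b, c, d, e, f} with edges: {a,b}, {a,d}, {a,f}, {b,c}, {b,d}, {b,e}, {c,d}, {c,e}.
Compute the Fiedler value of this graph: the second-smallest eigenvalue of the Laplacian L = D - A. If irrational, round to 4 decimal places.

0.7312

Reading degrees in the order [a, b, c, d, e, f] gives [3, 4, 3, 3, 2, 1]; set D = diag(3, 4, 3, 3, 2, 1) and form L = D - A. Computing the eigenvalues of L and sorting gives [0, 0.7312, 2.1353, 3.4659, 4.5494, 5.1183]. The Fiedler value lambda_2 = 0.7312 is strictly positive, so the graph is connected. The largest eigenvalue, 5.1183, is at most the vertex count 6.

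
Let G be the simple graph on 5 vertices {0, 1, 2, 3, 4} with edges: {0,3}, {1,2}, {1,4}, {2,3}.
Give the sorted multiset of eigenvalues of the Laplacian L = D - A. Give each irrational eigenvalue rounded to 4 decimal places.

[0, 0.3820, 1.3820, 2.6180, 3.6180]

Reading degrees in the order [0, 1, 2, 3, 4] gives [1, 2, 2, 2, 1]; set D = diag(1, 2, 2, 2, 1) and form L = D - A. L is symmetric positive semidefinite, so every eigenvalue is real and nonnegative. By the matrix-tree theorem the graph has (1/5) * product of the nonzero eigenvalues = 1 spanning tree.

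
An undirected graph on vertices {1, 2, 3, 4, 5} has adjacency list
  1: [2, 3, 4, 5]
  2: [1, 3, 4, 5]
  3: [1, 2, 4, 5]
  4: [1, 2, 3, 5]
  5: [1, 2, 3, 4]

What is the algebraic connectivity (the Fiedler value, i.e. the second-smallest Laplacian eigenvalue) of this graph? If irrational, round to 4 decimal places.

With the vertex order [1, 2, 3, 4, 5], the degrees are [4, 4, 4, 4, 4], giving D = diag(4, 4, 4, 4, 4) and L = D - A. The smallest Laplacian eigenvalue is always 0. The next one, lambda_2 = 5, measures how hard the graph is to disconnect: larger values mean better connectivity. The eigenvalues sum to 20, which equals trace(L) = 2|E|.

5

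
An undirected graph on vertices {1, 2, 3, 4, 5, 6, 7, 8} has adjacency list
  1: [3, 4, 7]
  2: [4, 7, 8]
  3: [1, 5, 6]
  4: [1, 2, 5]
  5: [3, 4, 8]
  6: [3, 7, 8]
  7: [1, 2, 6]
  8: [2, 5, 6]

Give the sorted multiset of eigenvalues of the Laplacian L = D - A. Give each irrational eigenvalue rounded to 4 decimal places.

[0, 2, 2, 2, 4, 4, 4, 6]

Reading degrees in the order [1, 2, 3, 4, 5, 6, 7, 8] gives [3, 3, 3, 3, 3, 3, 3, 3]; set D = diag(3, 3, 3, 3, 3, 3, 3, 3) and form L = D - A. The multiplicity of 0 as a Laplacian eigenvalue equals the number of connected components. The largest eigenvalue, 6, is at most the vertex count 8.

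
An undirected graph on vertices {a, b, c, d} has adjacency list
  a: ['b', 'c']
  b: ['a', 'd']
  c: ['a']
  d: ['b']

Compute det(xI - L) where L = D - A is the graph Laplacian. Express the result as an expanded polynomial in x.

x^4 - 6x^3 + 10x^2 - 4x

Each diagonal entry of L is the vertex degree and each off-diagonal entry is -1 where an edge is present, 0 otherwise; in the order [a, b, c, d] the diagonal is [2, 2, 1, 1]. Computing det(xI - L) by cofactor expansion (or equivalently via sum-over-permutations) gives x^4 - 6x^3 + 10x^2 - 4x. The coefficient of x^3 equals -trace(L) = -6, matching the sum of degrees. The eigenvalues sum to 6, which equals trace(L) = 2|E|.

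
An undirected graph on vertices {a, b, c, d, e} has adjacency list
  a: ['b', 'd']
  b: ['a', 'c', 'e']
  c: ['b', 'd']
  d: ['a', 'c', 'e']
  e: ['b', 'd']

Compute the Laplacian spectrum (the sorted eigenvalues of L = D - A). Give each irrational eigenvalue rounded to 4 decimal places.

Each diagonal entry of L is the vertex degree and each off-diagonal entry is -1 where an edge is present, 0 otherwise; in the order [a, b, c, d, e] the diagonal is [2, 3, 2, 3, 2]. Since every row of L sums to 0, the all-ones vector is in the kernel and 0 is an eigenvalue. The single zero eigenvalue shows the graph is connected. The eigenvalues sum to 12, which equals trace(L) = 2|E|.

[0, 2, 2, 3, 5]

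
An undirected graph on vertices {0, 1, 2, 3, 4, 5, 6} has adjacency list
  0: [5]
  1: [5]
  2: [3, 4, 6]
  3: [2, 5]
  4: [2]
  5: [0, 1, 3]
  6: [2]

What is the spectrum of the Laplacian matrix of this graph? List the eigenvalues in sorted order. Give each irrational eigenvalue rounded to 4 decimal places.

[0, 0.2679, 1, 1, 1.5858, 3.7321, 4.4142]

With the vertex order [0, 1, 2, 3, 4, 5, 6], the degrees are [1, 1, 3, 2, 1, 3, 1], giving D = diag(1, 1, 3, 2, 1, 3, 1) and L = D - A. Diagonalising L (or applying a numerical eigensolver to the 7x7 matrix) gives the spectrum above. The single zero eigenvalue shows the graph is connected.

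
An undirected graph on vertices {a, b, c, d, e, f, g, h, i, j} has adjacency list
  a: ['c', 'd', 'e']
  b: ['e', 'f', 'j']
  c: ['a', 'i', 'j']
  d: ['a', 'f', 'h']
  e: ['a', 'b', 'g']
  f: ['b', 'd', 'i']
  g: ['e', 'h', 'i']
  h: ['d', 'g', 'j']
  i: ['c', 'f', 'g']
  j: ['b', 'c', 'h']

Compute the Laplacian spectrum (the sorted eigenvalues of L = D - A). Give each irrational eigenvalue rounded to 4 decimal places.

[0, 2, 2, 2, 2, 2, 5, 5, 5, 5]

Each diagonal entry of L is the vertex degree and each off-diagonal entry is -1 where an edge is present, 0 otherwise; in the order [a, b, c, d, e, f, g, h, i, j] the diagonal is [3, 3, 3, 3, 3, 3, 3, 3, 3, 3]. Since every row of L sums to 0, the all-ones vector is in the kernel and 0 is an eigenvalue. The single zero eigenvalue shows the graph is connected.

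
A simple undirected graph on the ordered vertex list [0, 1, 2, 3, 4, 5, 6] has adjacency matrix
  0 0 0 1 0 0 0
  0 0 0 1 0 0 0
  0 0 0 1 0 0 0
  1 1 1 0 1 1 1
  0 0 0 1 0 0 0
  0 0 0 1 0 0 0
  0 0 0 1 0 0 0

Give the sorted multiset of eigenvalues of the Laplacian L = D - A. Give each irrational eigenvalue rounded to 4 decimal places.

Reading degrees in the order [0, 1, 2, 3, 4, 5, 6] gives [1, 1, 1, 6, 1, 1, 1]; set D = diag(1, 1, 1, 6, 1, 1, 1) and form L = D - A. Since every row of L sums to 0, the all-ones vector is in the kernel and 0 is an eigenvalue. The single zero eigenvalue shows the graph is connected. There is one zero in the spectrum, matching the 1 component.

[0, 1, 1, 1, 1, 1, 7]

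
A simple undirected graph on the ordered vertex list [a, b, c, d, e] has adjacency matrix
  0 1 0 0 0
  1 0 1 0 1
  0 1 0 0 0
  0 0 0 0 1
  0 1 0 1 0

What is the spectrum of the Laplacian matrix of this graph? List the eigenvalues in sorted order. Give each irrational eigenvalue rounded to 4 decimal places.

With the vertex order [a, b, c, d, e], the degrees are [1, 3, 1, 1, 2], giving D = diag(1, 3, 1, 1, 2) and L = D - A. L is symmetric positive semidefinite, so every eigenvalue is real and nonnegative. There is one zero in the spectrum, matching the 1 component.

[0, 0.5188, 1, 2.3111, 4.1701]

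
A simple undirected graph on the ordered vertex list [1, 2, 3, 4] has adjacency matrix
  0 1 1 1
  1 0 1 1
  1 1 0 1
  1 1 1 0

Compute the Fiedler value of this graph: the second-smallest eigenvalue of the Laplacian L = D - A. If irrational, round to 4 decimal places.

With the vertex order [1, 2, 3, 4], the degrees are [3, 3, 3, 3], giving D = diag(3, 3, 3, 3) and L = D - A. The sorted Laplacian eigenvalues are [0, 4, 4, 4]; the algebraic connectivity is the second entry, 4. By the matrix-tree theorem the graph has (1/4) * product of the nonzero eigenvalues = 16 spanning trees.

4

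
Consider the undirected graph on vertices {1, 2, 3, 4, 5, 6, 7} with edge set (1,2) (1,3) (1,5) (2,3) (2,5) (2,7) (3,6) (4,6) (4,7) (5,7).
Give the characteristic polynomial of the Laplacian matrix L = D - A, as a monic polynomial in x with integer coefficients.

x^7 - 20x^6 + 160x^5 - 650x^4 + 1399x^3 - 1492x^2 + 609x

Each diagonal entry of L is the vertex degree and each off-diagonal entry is -1 where an edge is present, 0 otherwise; in the order [1, 2, 3, 4, 5, 6, 7] the diagonal is [3, 4, 3, 2, 3, 2, 3]. Computing det(xI - L) by cofactor expansion (or equivalently via sum-over-permutations) gives x^7 - 20x^6 + 160x^5 - 650x^4 + 1399x^3 - 1492x^2 + 609x. Since p(0) = det(-L) = 0, x divides p(x). The eigenvalues sum to 20, which equals trace(L) = 2|E|. There is one zero in the spectrum, matching the 1 component.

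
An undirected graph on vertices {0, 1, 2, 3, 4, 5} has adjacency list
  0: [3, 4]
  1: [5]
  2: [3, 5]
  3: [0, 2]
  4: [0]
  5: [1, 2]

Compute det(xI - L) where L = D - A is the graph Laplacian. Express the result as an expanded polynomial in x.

Reading degrees in the order [0, 1, 2, 3, 4, 5] gives [2, 1, 2, 2, 1, 2]; set D = diag(2, 1, 2, 2, 1, 2) and form L = D - A. Computing det(xI - L) by cofactor expansion (or equivalently via sum-over-permutations) gives x^6 - 10x^5 + 36x^4 - 56x^3 + 35x^2 - 6x. The constant term is 0 because L is singular (the all-ones vector lies in its kernel). There is one zero in the spectrum, matching the 1 component. The eigenvalues sum to 10, which equals trace(L) = 2|E|.

x^6 - 10x^5 + 36x^4 - 56x^3 + 35x^2 - 6x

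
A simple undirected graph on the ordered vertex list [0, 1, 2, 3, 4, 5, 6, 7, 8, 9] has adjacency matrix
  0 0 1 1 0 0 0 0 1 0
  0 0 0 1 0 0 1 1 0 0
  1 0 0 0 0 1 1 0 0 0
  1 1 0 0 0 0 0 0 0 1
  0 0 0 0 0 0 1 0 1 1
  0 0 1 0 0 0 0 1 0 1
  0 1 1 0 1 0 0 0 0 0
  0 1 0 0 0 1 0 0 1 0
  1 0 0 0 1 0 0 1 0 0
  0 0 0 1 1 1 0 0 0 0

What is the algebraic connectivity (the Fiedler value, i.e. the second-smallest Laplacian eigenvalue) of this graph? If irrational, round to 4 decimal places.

2

With the vertex order [0, 1, 2, 3, 4, 5, 6, 7, 8, 9], the degrees are [3, 3, 3, 3, 3, 3, 3, 3, 3, 3], giving D = diag(3, 3, 3, 3, 3, 3, 3, 3, 3, 3) and L = D - A. The sorted Laplacian eigenvalues are [0, 2, 2, 2, 2, 2, 5, 5, 5, 5]; the algebraic connectivity is the second entry, 2. The eigenvalues sum to 30, which equals trace(L) = 2|E|.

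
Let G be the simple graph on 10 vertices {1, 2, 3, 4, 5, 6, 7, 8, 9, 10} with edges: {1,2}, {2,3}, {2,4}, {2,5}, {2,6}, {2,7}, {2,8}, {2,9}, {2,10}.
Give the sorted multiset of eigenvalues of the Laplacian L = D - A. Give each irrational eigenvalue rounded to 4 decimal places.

Each diagonal entry of L is the vertex degree and each off-diagonal entry is -1 where an edge is present, 0 otherwise; in the order [1, 2, 3, 4, 5, 6, 7, 8, 9, 10] the diagonal is [1, 9, 1, 1, 1, 1, 1, 1, 1, 1]. Diagonalising L (or applying a numerical eigensolver to the 10x10 matrix) gives the spectrum above.

[0, 1, 1, 1, 1, 1, 1, 1, 1, 10]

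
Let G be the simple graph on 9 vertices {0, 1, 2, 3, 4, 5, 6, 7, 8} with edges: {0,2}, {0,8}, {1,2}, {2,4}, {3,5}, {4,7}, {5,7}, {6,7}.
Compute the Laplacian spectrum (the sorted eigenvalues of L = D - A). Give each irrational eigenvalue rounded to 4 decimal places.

[0, 0.1729, 0.5587, 0.6617, 1.4331, 2.2091, 2.4851, 3.9563, 4.5231]

Reading degrees in the order [0, 1, 2, 3, 4, 5, 6, 7, 8] gives [2, 1, 3, 1, 2, 2, 1, 3, 1]; set D = diag(2, 1, 3, 1, 2, 2, 1, 3, 1) and form L = D - A. The multiplicity of 0 as a Laplacian eigenvalue equals the number of connected components. The single zero eigenvalue shows the graph is connected. By the matrix-tree theorem the graph has (1/9) * product of the nonzero eigenvalues = 1 spanning tree.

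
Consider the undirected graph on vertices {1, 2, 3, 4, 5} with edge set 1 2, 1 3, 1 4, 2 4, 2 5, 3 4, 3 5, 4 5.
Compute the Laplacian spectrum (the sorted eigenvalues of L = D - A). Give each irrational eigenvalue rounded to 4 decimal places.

[0, 3, 3, 5, 5]

Each diagonal entry of L is the vertex degree and each off-diagonal entry is -1 where an edge is present, 0 otherwise; in the order [1, 2, 3, 4, 5] the diagonal is [3, 3, 3, 4, 3]. The multiplicity of 0 as a Laplacian eigenvalue equals the number of connected components. There is one zero in the spectrum, matching the 1 component.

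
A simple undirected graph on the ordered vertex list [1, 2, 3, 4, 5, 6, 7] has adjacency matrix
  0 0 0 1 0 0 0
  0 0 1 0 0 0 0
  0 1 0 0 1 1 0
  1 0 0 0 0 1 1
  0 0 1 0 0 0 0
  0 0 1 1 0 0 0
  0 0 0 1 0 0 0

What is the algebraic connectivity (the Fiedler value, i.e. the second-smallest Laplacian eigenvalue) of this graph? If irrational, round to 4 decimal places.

0.2679

Reading degrees in the order [1, 2, 3, 4, 5, 6, 7] gives [1, 1, 3, 3, 1, 2, 1]; set D = diag(1, 1, 3, 3, 1, 2, 1) and form L = D - A. The smallest Laplacian eigenvalue is always 0. The next one, lambda_2 = 0.2679, measures how hard the graph is to disconnect: larger values mean better connectivity. The eigenvalues sum to 12, which equals trace(L) = 2|E|.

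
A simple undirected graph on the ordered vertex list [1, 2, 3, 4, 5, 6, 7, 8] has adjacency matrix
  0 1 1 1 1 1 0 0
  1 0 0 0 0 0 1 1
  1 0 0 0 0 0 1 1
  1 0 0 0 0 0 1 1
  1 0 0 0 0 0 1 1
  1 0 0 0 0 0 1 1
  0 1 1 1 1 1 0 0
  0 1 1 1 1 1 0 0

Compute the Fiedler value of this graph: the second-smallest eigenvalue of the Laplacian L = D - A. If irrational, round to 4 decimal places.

3

With the vertex order [1, 2, 3, 4, 5, 6, 7, 8], the degrees are [5, 3, 3, 3, 3, 3, 5, 5], giving D = diag(5, 3, 3, 3, 3, 3, 5, 5) and L = D - A. The sorted Laplacian eigenvalues are [0, 3, 3, 3, 3, 5, 5, 8]; the algebraic connectivity is the second entry, 3. The eigenvalues sum to 30, which equals trace(L) = 2|E|.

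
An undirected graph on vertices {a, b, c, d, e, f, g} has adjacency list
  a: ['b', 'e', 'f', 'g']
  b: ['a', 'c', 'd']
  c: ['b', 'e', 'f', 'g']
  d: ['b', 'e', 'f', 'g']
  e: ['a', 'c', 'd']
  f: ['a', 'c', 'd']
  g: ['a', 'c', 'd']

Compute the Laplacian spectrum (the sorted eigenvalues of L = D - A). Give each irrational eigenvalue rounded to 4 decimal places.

[0, 3, 3, 3, 4, 4, 7]

With the vertex order [a, b, c, d, e, f, g], the degrees are [4, 3, 4, 4, 3, 3, 3], giving D = diag(4, 3, 4, 4, 3, 3, 3) and L = D - A. Since every row of L sums to 0, the all-ones vector is in the kernel and 0 is an eigenvalue. The single zero eigenvalue shows the graph is connected. The largest eigenvalue, 7, is at most the vertex count 7. The eigenvalues sum to 24, which equals trace(L) = 2|E|.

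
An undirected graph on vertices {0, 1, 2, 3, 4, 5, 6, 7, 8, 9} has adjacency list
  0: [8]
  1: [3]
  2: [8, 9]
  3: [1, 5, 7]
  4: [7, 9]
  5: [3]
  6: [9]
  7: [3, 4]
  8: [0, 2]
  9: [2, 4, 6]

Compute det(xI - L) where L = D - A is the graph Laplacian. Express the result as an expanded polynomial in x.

Each diagonal entry of L is the vertex degree and each off-diagonal entry is -1 where an edge is present, 0 otherwise; in the order [0, 1, 2, 3, 4, 5, 6, 7, 8, 9] the diagonal is [1, 1, 2, 3, 2, 1, 1, 2, 2, 3]. Computing det(xI - L) by cofactor expansion (or equivalently via sum-over-permutations) gives x^10 - 18x^9 + 134x^8 - 536x^7 + 1255x^6 - 1760x^5 + 1453x^4 - 662x^3 + 143x^2 - 10x. Since p(0) = det(-L) = 0, x divides p(x). The eigenvalues sum to 18, which equals trace(L) = 2|E|.

x^10 - 18x^9 + 134x^8 - 536x^7 + 1255x^6 - 1760x^5 + 1453x^4 - 662x^3 + 143x^2 - 10x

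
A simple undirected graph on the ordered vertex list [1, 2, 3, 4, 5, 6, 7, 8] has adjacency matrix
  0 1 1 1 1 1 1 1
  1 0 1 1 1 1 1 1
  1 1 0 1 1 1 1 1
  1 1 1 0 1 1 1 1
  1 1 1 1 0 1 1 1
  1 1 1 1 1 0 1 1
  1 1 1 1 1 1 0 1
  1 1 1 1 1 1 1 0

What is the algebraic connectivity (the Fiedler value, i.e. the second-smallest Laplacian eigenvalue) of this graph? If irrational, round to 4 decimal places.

8

Each diagonal entry of L is the vertex degree and each off-diagonal entry is -1 where an edge is present, 0 otherwise; in the order [1, 2, 3, 4, 5, 6, 7, 8] the diagonal is [7, 7, 7, 7, 7, 7, 7, 7]. The smallest Laplacian eigenvalue is always 0. The next one, lambda_2 = 8, measures how hard the graph is to disconnect: larger values mean better connectivity. By the matrix-tree theorem the graph has (1/8) * product of the nonzero eigenvalues = 262144 spanning trees. The eigenvalues sum to 56, which equals trace(L) = 2|E|.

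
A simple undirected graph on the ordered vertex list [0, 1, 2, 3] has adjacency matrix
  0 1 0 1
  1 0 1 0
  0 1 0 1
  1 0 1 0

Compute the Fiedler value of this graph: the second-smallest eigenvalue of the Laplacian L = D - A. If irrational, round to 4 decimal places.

Each diagonal entry of L is the vertex degree and each off-diagonal entry is -1 where an edge is present, 0 otherwise; in the order [0, 1, 2, 3] the diagonal is [2, 2, 2, 2]. The smallest Laplacian eigenvalue is always 0. The next one, lambda_2 = 2, measures how hard the graph is to disconnect: larger values mean better connectivity. By the matrix-tree theorem the graph has (1/4) * product of the nonzero eigenvalues = 4 spanning trees.

2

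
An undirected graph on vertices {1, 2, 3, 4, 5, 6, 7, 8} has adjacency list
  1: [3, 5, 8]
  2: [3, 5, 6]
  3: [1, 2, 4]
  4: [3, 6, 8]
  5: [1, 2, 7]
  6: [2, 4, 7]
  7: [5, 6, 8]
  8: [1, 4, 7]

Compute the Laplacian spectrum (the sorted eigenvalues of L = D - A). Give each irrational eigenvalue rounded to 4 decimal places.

[0, 2, 2, 2, 4, 4, 4, 6]

Reading degrees in the order [1, 2, 3, 4, 5, 6, 7, 8] gives [3, 3, 3, 3, 3, 3, 3, 3]; set D = diag(3, 3, 3, 3, 3, 3, 3, 3) and form L = D - A. The multiplicity of 0 as a Laplacian eigenvalue equals the number of connected components. The single zero eigenvalue shows the graph is connected. The largest eigenvalue, 6, is at most the vertex count 8. The eigenvalues sum to 24, which equals trace(L) = 2|E|.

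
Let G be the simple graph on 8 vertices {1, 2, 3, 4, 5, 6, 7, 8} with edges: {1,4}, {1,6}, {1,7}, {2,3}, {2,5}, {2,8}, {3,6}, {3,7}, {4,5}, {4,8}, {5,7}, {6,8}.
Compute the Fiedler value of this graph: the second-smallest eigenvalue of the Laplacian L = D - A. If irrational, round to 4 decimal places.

2

Reading degrees in the order [1, 2, 3, 4, 5, 6, 7, 8] gives [3, 3, 3, 3, 3, 3, 3, 3]; set D = diag(3, 3, 3, 3, 3, 3, 3, 3) and form L = D - A. Computing the eigenvalues of L and sorting gives [0, 2, 2, 2, 4, 4, 4, 6]. The Fiedler value lambda_2 = 2 is strictly positive, so the graph is connected. The eigenvalues sum to 24, which equals trace(L) = 2|E|.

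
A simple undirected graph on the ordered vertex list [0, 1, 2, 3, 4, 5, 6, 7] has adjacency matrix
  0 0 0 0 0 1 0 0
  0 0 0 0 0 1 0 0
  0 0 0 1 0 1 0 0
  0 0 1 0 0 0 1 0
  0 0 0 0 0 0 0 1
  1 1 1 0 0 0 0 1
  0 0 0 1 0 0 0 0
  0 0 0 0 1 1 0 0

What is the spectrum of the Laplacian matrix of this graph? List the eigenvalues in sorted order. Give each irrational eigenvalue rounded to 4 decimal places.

Each diagonal entry of L is the vertex degree and each off-diagonal entry is -1 where an edge is present, 0 otherwise; in the order [0, 1, 2, 3, 4, 5, 6, 7] the diagonal is [1, 1, 2, 2, 1, 4, 1, 2]. The multiplicity of 0 as a Laplacian eigenvalue equals the number of connected components.

[0, 0.2538, 0.5472, 1, 1.4689, 2.4066, 3.1504, 5.1732]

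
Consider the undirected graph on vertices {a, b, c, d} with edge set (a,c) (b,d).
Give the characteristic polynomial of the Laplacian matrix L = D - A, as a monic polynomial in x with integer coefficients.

Each diagonal entry of L is the vertex degree and each off-diagonal entry is -1 where an edge is present, 0 otherwise; in the order [a, b, c, d] the diagonal is [1, 1, 1, 1]. The eigenvalues of L are [0, 0, 2, 2]; the characteristic polynomial is the product of (x - lambda_i), which multiplies out to x^4 - 4x^3 + 4x^2. Since p(0) = det(-L) = 0, x divides p(x). The largest eigenvalue, 2, is at most the vertex count 4. The eigenvalues sum to 4, which equals trace(L) = 2|E|.

x^4 - 4x^3 + 4x^2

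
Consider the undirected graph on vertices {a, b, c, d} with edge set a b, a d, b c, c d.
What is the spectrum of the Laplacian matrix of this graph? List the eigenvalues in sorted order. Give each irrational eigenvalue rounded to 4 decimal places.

[0, 2, 2, 4]

Each diagonal entry of L is the vertex degree and each off-diagonal entry is -1 where an edge is present, 0 otherwise; in the order [a, b, c, d] the diagonal is [2, 2, 2, 2]. L is symmetric positive semidefinite, so every eigenvalue is real and nonnegative. By the matrix-tree theorem the graph has (1/4) * product of the nonzero eigenvalues = 4 spanning trees.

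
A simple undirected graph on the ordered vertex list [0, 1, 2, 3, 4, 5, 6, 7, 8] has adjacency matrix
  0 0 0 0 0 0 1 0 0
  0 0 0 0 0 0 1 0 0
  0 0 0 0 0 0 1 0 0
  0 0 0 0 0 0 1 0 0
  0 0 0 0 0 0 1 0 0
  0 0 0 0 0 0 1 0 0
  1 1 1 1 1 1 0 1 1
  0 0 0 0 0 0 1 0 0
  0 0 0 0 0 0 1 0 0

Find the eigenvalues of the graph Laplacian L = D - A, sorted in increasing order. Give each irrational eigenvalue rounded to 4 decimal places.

[0, 1, 1, 1, 1, 1, 1, 1, 9]

Reading degrees in the order [0, 1, 2, 3, 4, 5, 6, 7, 8] gives [1, 1, 1, 1, 1, 1, 8, 1, 1]; set D = diag(1, 1, 1, 1, 1, 1, 8, 1, 1) and form L = D - A. Since every row of L sums to 0, the all-ones vector is in the kernel and 0 is an eigenvalue.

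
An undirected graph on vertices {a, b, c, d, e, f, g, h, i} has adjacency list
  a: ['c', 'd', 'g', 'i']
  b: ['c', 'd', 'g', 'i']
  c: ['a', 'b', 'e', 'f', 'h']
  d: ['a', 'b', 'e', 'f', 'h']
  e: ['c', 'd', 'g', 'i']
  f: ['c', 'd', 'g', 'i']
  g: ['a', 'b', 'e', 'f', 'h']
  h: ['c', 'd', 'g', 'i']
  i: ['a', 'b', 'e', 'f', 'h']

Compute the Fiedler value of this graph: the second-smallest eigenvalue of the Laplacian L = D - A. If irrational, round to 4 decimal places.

Reading degrees in the order [a, b, c, d, e, f, g, h, i] gives [4, 4, 5, 5, 4, 4, 5, 4, 5]; set D = diag(4, 4, 5, 5, 4, 4, 5, 4, 5) and form L = D - A. Computing the eigenvalues of L and sorting gives [0, 4, 4, 4, 4, 5, 5, 5, 9]. The Fiedler value lambda_2 = 4 is strictly positive, so the graph is connected. The eigenvalues sum to 40, which equals trace(L) = 2|E|. The largest eigenvalue, 9, is at most the vertex count 9.

4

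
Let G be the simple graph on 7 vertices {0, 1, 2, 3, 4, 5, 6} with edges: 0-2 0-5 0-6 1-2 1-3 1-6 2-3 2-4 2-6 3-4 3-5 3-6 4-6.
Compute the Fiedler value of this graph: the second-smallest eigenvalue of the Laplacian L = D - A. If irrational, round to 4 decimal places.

Reading degrees in the order [0, 1, 2, 3, 4, 5, 6] gives [3, 3, 5, 5, 3, 2, 5]; set D = diag(3, 3, 5, 5, 3, 2, 5) and form L = D - A. Computing the eigenvalues of L and sorting gives [0, 1.6864, 3, 3.1640, 5.6636, 6, 6.4860]. The Fiedler value lambda_2 = 1.6864 is strictly positive, so the graph is connected. There is one zero in the spectrum, matching the 1 component. By the matrix-tree theorem the graph has (1/7) * product of the nonzero eigenvalues = 504 spanning trees.

1.6864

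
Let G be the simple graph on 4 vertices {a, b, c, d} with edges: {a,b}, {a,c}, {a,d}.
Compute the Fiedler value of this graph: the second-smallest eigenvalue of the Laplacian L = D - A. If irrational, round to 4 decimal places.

With the vertex order [a, b, c, d], the degrees are [3, 1, 1, 1], giving D = diag(3, 1, 1, 1) and L = D - A. The sorted Laplacian eigenvalues are [0, 1, 1, 4]; the algebraic connectivity is the second entry, 1. There is one zero in the spectrum, matching the 1 component.

1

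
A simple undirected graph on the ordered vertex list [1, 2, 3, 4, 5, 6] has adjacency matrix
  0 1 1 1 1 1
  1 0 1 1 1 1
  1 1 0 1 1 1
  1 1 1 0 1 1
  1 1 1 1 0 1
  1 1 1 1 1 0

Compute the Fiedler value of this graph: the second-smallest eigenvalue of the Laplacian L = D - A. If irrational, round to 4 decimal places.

6

Reading degrees in the order [1, 2, 3, 4, 5, 6] gives [5, 5, 5, 5, 5, 5]; set D = diag(5, 5, 5, 5, 5, 5) and form L = D - A. The sorted Laplacian eigenvalues are [0, 6, 6, 6, 6, 6]; the algebraic connectivity is the second entry, 6. The eigenvalues sum to 30, which equals trace(L) = 2|E|.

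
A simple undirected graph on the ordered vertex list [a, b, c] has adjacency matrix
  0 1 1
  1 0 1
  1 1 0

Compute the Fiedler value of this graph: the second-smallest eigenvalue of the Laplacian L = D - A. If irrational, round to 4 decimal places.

Reading degrees in the order [a, b, c] gives [2, 2, 2]; set D = diag(2, 2, 2) and form L = D - A. The smallest Laplacian eigenvalue is always 0. The next one, lambda_2 = 3, measures how hard the graph is to disconnect: larger values mean better connectivity. The largest eigenvalue, 3, is at most the vertex count 3.

3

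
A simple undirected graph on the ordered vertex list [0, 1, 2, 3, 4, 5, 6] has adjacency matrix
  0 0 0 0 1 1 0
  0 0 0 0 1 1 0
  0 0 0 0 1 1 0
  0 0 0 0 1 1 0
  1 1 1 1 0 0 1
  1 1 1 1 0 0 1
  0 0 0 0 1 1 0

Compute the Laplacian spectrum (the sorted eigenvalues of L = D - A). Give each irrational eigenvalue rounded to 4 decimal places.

[0, 2, 2, 2, 2, 5, 7]

Each diagonal entry of L is the vertex degree and each off-diagonal entry is -1 where an edge is present, 0 otherwise; in the order [0, 1, 2, 3, 4, 5, 6] the diagonal is [2, 2, 2, 2, 5, 5, 2]. The multiplicity of 0 as a Laplacian eigenvalue equals the number of connected components. The single zero eigenvalue shows the graph is connected. The largest eigenvalue, 7, is at most the vertex count 7.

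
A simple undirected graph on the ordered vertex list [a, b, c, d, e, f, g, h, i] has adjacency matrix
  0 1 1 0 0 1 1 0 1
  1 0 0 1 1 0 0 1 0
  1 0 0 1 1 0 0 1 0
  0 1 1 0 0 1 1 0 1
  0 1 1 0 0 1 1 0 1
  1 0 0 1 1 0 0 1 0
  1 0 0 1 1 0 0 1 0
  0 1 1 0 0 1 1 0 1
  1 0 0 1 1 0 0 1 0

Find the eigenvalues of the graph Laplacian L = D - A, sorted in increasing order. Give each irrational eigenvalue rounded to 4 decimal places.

[0, 4, 4, 4, 4, 5, 5, 5, 9]

Reading degrees in the order [a, b, c, d, e, f, g, h, i] gives [5, 4, 4, 5, 5, 4, 4, 5, 4]; set D = diag(5, 4, 4, 5, 5, 4, 4, 5, 4) and form L = D - A. L is symmetric positive semidefinite, so every eigenvalue is real and nonnegative. The largest eigenvalue, 9, is at most the vertex count 9. There is one zero in the spectrum, matching the 1 component.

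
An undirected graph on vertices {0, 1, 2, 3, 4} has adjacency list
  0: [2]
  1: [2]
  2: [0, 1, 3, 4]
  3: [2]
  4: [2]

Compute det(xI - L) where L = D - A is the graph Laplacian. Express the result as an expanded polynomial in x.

With the vertex order [0, 1, 2, 3, 4], the degrees are [1, 1, 4, 1, 1], giving D = diag(1, 1, 4, 1, 1) and L = D - A. L has integer entries, so p(x) = det(xI - L) has integer coefficients. Expanding the determinant yields x^5 - 8x^4 + 18x^3 - 16x^2 + 5x. Since p(0) = det(-L) = 0, x divides p(x). The eigenvalues sum to 8, which equals trace(L) = 2|E|.

x^5 - 8x^4 + 18x^3 - 16x^2 + 5x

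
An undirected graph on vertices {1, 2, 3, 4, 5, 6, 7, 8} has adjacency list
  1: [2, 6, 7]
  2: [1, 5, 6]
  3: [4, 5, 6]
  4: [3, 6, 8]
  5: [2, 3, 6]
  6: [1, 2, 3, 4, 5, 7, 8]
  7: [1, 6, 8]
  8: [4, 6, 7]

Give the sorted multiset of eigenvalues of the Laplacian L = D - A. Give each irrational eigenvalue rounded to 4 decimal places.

Each diagonal entry of L is the vertex degree and each off-diagonal entry is -1 where an edge is present, 0 otherwise; in the order [1, 2, 3, 4, 5, 6, 7, 8] the diagonal is [3, 3, 3, 3, 3, 7, 3, 3]. Since every row of L sums to 0, the all-ones vector is in the kernel and 0 is an eigenvalue. The largest eigenvalue, 8, is at most the vertex count 8.

[0, 1.7530, 1.7530, 3.4450, 3.4450, 4.8019, 4.8019, 8]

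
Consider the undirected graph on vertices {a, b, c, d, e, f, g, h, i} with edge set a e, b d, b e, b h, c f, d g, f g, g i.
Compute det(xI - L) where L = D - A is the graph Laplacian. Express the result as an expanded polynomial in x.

Each diagonal entry of L is the vertex degree and each off-diagonal entry is -1 where an edge is present, 0 otherwise; in the order [a, b, c, d, e, f, g, h, i] the diagonal is [1, 3, 1, 2, 2, 2, 3, 1, 1]. L has integer entries, so p(x) = det(xI - L) has integer coefficients. Expanding the determinant yields x^9 - 16x^8 + 103x^7 - 344x^6 + 642x^5 - 672x^4 + 376x^3 - 100x^2 + 9x. Since p(0) = det(-L) = 0, x divides p(x). There is one zero in the spectrum, matching the 1 component. The largest eigenvalue, 4.5231, is at most the vertex count 9.

x^9 - 16x^8 + 103x^7 - 344x^6 + 642x^5 - 672x^4 + 376x^3 - 100x^2 + 9x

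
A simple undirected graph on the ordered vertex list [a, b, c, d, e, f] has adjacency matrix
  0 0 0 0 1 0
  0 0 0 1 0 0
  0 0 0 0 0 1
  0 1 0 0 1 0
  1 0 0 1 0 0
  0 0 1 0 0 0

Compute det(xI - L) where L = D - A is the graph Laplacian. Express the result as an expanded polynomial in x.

Each diagonal entry of L is the vertex degree and each off-diagonal entry is -1 where an edge is present, 0 otherwise; in the order [a, b, c, d, e, f] the diagonal is [1, 1, 1, 2, 2, 1]. L has integer entries, so p(x) = det(xI - L) has integer coefficients. Expanding the determinant yields x^6 - 8x^5 + 22x^4 - 24x^3 + 8x^2. The coefficient of x^5 equals -trace(L) = -8, matching the sum of degrees. The largest eigenvalue, 3.4142, is at most the vertex count 6.

x^6 - 8x^5 + 22x^4 - 24x^3 + 8x^2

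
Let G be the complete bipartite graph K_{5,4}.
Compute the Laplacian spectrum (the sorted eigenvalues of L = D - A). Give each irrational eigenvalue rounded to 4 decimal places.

The graph has 9 vertices and degree multiset [5, 5, 5, 5, 4, 4, 4, 4, 4]; D is the diagonal matrix of degrees and L = D - A. Diagonalising L (or applying a numerical eigensolver to the 9x9 matrix) gives the spectrum above. There is one zero in the spectrum, matching the 1 component. The eigenvalues sum to 40, which equals trace(L) = 2|E|.

[0, 4, 4, 4, 4, 5, 5, 5, 9]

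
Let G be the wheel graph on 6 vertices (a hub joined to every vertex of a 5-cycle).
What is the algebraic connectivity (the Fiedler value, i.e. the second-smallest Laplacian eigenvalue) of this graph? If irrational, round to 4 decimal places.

The graph has 6 vertices and degree multiset [5, 3, 3, 3, 3, 3]; D is the diagonal matrix of degrees and L = D - A. The sorted Laplacian eigenvalues are [0, 2.3820, 2.3820, 4.6180, 4.6180, 6]; the algebraic connectivity is the second entry, 2.3820. The largest eigenvalue, 6, is at most the vertex count 6. There is one zero in the spectrum, matching the 1 component.

2.3820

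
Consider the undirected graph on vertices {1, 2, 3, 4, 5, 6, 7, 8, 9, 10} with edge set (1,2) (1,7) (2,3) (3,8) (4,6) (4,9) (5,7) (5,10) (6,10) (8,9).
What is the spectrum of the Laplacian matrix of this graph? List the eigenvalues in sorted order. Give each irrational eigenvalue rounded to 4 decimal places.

[0, 0.3820, 0.3820, 1.3820, 1.3820, 2.6180, 2.6180, 3.6180, 3.6180, 4]

Each diagonal entry of L is the vertex degree and each off-diagonal entry is -1 where an edge is present, 0 otherwise; in the order [1, 2, 3, 4, 5, 6, 7, 8, 9, 10] the diagonal is [2, 2, 2, 2, 2, 2, 2, 2, 2, 2]. Since every row of L sums to 0, the all-ones vector is in the kernel and 0 is an eigenvalue. The single zero eigenvalue shows the graph is connected. There is one zero in the spectrum, matching the 1 component.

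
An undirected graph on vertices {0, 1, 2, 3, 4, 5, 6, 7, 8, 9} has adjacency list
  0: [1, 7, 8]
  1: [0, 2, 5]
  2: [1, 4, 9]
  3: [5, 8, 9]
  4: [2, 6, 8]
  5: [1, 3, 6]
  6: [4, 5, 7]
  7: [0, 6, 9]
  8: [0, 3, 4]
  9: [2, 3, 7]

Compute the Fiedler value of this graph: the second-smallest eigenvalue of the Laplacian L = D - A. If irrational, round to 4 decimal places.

2

Each diagonal entry of L is the vertex degree and each off-diagonal entry is -1 where an edge is present, 0 otherwise; in the order [0, 1, 2, 3, 4, 5, 6, 7, 8, 9] the diagonal is [3, 3, 3, 3, 3, 3, 3, 3, 3, 3]. Computing the eigenvalues of L and sorting gives [0, 2, 2, 2, 2, 2, 5, 5, 5, 5]. The Fiedler value lambda_2 = 2 is strictly positive, so the graph is connected. By the matrix-tree theorem the graph has (1/10) * product of the nonzero eigenvalues = 2000 spanning trees. The eigenvalues sum to 30, which equals trace(L) = 2|E|.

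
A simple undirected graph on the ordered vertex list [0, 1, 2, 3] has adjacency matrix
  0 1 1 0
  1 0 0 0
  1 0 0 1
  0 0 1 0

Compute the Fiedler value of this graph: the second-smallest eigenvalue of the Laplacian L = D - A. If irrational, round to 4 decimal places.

With the vertex order [0, 1, 2, 3], the degrees are [2, 1, 2, 1], giving D = diag(2, 1, 2, 1) and L = D - A. The sorted Laplacian eigenvalues are [0, 0.5858, 2, 3.4142]; the algebraic connectivity is the second entry, 0.5858. By the matrix-tree theorem the graph has (1/4) * product of the nonzero eigenvalues = 1 spanning tree. There is one zero in the spectrum, matching the 1 component.

0.5858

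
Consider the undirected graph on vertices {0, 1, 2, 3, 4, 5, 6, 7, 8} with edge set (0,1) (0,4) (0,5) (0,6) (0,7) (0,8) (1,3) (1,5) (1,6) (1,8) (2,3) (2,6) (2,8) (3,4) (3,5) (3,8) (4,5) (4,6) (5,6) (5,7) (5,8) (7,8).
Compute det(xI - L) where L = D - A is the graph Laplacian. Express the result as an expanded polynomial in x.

Each diagonal entry of L is the vertex degree and each off-diagonal entry is -1 where an edge is present, 0 otherwise; in the order [0, 1, 2, 3, 4, 5, 6, 7, 8] the diagonal is [6, 5, 3, 5, 4, 7, 5, 3, 6]. L has integer entries, so p(x) = det(xI - L) has integer coefficients. Expanding the determinant yields x^9 - 44x^8 + 831x^7 - 8786x^6 + 56791x^5 - 229454x^4 + 565039x^3 - 774244x^2 + 451395x. The constant term is 0 because L is singular (the all-ones vector lies in its kernel). The largest eigenvalue, 8.1732, is at most the vertex count 9. The eigenvalues sum to 44, which equals trace(L) = 2|E|.

x^9 - 44x^8 + 831x^7 - 8786x^6 + 56791x^5 - 229454x^4 + 565039x^3 - 774244x^2 + 451395x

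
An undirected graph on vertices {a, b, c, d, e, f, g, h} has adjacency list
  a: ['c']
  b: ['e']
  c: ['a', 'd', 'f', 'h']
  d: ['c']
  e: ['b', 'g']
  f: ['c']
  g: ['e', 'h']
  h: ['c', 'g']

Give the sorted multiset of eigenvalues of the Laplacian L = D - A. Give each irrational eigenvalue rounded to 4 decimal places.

Each diagonal entry of L is the vertex degree and each off-diagonal entry is -1 where an edge is present, 0 otherwise; in the order [a, b, c, d, e, f, g, h] the diagonal is [1, 1, 4, 1, 2, 1, 2, 2]. L is symmetric positive semidefinite, so every eigenvalue is real and nonnegative. The largest eigenvalue, 5.0979, is at most the vertex count 8.

[0, 0.2023, 1, 1, 1, 2.2472, 3.4527, 5.0979]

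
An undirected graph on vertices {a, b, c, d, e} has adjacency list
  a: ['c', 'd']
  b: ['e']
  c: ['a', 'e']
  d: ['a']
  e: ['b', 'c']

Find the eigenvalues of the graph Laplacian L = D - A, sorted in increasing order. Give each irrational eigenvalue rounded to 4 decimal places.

[0, 0.3820, 1.3820, 2.6180, 3.6180]

With the vertex order [a, b, c, d, e], the degrees are [2, 1, 2, 1, 2], giving D = diag(2, 1, 2, 1, 2) and L = D - A. Diagonalising L (or applying a numerical eigensolver to the 5x5 matrix) gives the spectrum above. The single zero eigenvalue shows the graph is connected. The largest eigenvalue, 3.6180, is at most the vertex count 5.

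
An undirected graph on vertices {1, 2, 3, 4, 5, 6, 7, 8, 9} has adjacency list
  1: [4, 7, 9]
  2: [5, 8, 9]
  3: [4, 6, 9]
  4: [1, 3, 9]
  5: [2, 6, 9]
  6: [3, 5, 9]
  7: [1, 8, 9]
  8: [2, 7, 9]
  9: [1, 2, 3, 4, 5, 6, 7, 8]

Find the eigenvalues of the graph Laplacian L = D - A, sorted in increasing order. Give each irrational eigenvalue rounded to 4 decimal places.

[0, 1.5858, 1.5858, 3, 3, 4.4142, 4.4142, 5, 9]

Reading degrees in the order [1, 2, 3, 4, 5, 6, 7, 8, 9] gives [3, 3, 3, 3, 3, 3, 3, 3, 8]; set D = diag(3, 3, 3, 3, 3, 3, 3, 3, 8) and form L = D - A. Since every row of L sums to 0, the all-ones vector is in the kernel and 0 is an eigenvalue. The single zero eigenvalue shows the graph is connected. By the matrix-tree theorem the graph has (1/9) * product of the nonzero eigenvalues = 2205 spanning trees.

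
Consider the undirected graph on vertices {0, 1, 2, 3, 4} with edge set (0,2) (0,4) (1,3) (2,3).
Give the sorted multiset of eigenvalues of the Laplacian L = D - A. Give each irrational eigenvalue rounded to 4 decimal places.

[0, 0.3820, 1.3820, 2.6180, 3.6180]

Each diagonal entry of L is the vertex degree and each off-diagonal entry is -1 where an edge is present, 0 otherwise; in the order [0, 1, 2, 3, 4] the diagonal is [2, 1, 2, 2, 1]. The multiplicity of 0 as a Laplacian eigenvalue equals the number of connected components. The single zero eigenvalue shows the graph is connected. By the matrix-tree theorem the graph has (1/5) * product of the nonzero eigenvalues = 1 spanning tree.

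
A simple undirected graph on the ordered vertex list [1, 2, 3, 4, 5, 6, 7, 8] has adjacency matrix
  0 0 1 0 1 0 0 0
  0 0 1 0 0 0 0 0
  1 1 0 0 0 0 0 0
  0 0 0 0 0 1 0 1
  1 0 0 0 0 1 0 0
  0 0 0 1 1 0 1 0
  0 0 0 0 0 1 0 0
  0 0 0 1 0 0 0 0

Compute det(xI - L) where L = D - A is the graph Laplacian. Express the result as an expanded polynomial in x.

With the vertex order [1, 2, 3, 4, 5, 6, 7, 8], the degrees are [2, 1, 2, 2, 2, 3, 1, 1], giving D = diag(2, 1, 2, 2, 2, 3, 1, 1) and L = D - A. Computing det(xI - L) by cofactor expansion (or equivalently via sum-over-permutations) gives x^8 - 14x^7 + 77x^6 - 212x^5 + 308x^4 - 228x^3 + 76x^2 - 8x. The constant term is 0 because L is singular (the all-ones vector lies in its kernel). The largest eigenvalue, 4.3429, is at most the vertex count 8. The eigenvalues sum to 14, which equals trace(L) = 2|E|.

x^8 - 14x^7 + 77x^6 - 212x^5 + 308x^4 - 228x^3 + 76x^2 - 8x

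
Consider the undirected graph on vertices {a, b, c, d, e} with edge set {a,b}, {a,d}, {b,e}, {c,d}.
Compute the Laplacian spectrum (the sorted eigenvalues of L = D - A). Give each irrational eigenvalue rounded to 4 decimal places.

Each diagonal entry of L is the vertex degree and each off-diagonal entry is -1 where an edge is present, 0 otherwise; in the order [a, b, c, d, e] the diagonal is [2, 2, 1, 2, 1]. The multiplicity of 0 as a Laplacian eigenvalue equals the number of connected components. By the matrix-tree theorem the graph has (1/5) * product of the nonzero eigenvalues = 1 spanning tree.

[0, 0.3820, 1.3820, 2.6180, 3.6180]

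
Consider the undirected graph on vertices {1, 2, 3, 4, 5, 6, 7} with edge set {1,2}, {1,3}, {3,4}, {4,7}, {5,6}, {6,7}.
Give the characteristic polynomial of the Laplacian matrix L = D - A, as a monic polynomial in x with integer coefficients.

x^7 - 12x^6 + 55x^5 - 120x^4 + 126x^3 - 56x^2 + 7x

Each diagonal entry of L is the vertex degree and each off-diagonal entry is -1 where an edge is present, 0 otherwise; in the order [1, 2, 3, 4, 5, 6, 7] the diagonal is [2, 1, 2, 2, 1, 2, 2]. Computing det(xI - L) by cofactor expansion (or equivalently via sum-over-permutations) gives x^7 - 12x^6 + 55x^5 - 120x^4 + 126x^3 - 56x^2 + 7x. The coefficient of x^6 equals -trace(L) = -12, matching the sum of degrees. By the matrix-tree theorem the graph has (1/7) * product of the nonzero eigenvalues = 1 spanning tree. There is one zero in the spectrum, matching the 1 component.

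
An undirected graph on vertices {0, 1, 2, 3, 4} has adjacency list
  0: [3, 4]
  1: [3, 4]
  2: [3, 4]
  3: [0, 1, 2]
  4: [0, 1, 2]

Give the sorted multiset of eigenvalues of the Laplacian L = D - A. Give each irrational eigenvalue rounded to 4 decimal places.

Each diagonal entry of L is the vertex degree and each off-diagonal entry is -1 where an edge is present, 0 otherwise; in the order [0, 1, 2, 3, 4] the diagonal is [2, 2, 2, 3, 3]. Since every row of L sums to 0, the all-ones vector is in the kernel and 0 is an eigenvalue. The single zero eigenvalue shows the graph is connected.

[0, 2, 2, 3, 5]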